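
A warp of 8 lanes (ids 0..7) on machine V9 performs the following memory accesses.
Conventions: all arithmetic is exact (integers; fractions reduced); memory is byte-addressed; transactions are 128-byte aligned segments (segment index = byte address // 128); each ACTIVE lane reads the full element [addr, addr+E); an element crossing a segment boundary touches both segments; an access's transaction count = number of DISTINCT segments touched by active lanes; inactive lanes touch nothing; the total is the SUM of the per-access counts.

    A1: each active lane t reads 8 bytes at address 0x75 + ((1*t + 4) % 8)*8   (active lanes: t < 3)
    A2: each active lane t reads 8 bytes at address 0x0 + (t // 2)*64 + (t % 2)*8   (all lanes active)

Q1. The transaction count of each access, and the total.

A1: 1 transaction
A2: 2 transactions

Answer: 1,2; total 3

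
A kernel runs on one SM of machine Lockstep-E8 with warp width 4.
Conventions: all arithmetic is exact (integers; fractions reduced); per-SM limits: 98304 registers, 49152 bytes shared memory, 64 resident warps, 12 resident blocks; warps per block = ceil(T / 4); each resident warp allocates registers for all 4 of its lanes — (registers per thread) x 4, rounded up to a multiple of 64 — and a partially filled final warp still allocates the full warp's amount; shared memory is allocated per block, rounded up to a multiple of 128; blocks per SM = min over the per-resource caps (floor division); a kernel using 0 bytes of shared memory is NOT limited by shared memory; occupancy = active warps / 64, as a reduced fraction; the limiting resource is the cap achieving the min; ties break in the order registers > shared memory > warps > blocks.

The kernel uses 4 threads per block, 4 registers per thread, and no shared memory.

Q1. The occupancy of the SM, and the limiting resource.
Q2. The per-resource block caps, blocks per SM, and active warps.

Answer: occupancy 3/16, limited by blocks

registers: 1536 blocks
shared memory: no limit (kernel uses none)
warps: 64 blocks
blocks: 12 blocks

Answer: 12 blocks, 12 active warps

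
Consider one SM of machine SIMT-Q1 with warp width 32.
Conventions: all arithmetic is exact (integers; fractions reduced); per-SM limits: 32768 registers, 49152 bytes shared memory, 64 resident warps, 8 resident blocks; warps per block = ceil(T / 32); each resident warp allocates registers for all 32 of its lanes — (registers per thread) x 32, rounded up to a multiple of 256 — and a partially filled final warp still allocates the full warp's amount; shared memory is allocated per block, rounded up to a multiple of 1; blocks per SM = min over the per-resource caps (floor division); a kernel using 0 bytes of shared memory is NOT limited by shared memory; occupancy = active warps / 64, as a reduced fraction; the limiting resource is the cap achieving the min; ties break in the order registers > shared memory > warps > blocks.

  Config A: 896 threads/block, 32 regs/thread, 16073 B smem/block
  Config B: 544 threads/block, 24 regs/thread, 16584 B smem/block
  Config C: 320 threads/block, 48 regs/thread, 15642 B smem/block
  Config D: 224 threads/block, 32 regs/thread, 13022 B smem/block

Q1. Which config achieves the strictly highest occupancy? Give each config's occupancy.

occupancies: A 7/16, B 17/32, C 5/16, D 21/64

Answer: B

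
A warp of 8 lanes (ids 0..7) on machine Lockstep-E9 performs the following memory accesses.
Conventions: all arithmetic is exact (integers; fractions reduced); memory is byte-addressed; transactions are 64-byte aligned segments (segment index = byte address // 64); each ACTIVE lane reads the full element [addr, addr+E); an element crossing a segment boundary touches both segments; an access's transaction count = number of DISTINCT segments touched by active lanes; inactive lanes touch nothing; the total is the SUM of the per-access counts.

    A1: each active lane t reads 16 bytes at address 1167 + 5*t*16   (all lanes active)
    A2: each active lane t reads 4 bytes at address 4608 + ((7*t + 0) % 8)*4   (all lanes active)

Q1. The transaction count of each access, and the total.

A1: 10 transactions
A2: 1 transaction

Answer: 10,1; total 11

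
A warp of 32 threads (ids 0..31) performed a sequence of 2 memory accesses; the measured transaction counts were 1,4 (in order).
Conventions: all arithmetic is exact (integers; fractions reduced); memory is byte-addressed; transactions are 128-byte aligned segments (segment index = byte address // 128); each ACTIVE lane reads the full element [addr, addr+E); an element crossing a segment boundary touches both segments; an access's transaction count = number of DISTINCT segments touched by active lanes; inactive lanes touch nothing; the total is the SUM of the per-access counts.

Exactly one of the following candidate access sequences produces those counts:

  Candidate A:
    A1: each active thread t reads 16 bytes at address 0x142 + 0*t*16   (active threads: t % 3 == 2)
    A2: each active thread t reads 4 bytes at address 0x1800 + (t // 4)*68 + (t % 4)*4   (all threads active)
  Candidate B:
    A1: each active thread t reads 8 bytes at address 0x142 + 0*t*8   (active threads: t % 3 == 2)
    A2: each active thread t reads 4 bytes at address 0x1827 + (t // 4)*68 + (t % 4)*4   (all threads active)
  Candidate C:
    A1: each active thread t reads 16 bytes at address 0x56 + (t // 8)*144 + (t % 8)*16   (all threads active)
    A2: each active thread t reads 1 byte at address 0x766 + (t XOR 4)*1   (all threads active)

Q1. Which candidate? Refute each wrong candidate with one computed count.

B: A2 gives 5 transactions, not 4
C: A1 gives 6 transactions, not 1
A: all counts match (1,4)

Answer: A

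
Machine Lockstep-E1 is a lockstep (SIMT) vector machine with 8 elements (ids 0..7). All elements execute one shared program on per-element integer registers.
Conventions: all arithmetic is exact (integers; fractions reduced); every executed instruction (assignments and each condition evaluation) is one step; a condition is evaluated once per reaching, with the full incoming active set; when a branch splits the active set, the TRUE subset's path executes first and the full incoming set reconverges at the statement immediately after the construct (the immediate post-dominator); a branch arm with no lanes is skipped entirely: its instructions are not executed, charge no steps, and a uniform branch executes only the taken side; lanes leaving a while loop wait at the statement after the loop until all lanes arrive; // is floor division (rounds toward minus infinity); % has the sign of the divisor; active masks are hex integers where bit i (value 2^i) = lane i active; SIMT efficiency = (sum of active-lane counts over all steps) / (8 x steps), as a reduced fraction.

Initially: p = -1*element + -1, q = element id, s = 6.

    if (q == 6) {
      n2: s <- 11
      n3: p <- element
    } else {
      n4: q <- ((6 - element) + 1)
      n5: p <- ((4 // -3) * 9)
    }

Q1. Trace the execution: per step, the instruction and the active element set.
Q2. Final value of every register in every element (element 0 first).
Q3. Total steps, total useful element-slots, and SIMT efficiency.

step 0: eval (q == 6)                0xff
step 1: s <- 11                      0x40
step 2: p <- element                 0x40
step 3: q <- ((6 - element) + 1)     0xbf
step 4: p <- ((4 // -3) * 9)         0xbf

Answer: 5 steps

p: -18,-18,-18,-18,-18,-18,6,-18
q: 7,6,5,4,3,2,6,0
s: 6,6,6,6,6,6,11,6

steps = 5; useful = 24; efficiency = 24/40 = 3/5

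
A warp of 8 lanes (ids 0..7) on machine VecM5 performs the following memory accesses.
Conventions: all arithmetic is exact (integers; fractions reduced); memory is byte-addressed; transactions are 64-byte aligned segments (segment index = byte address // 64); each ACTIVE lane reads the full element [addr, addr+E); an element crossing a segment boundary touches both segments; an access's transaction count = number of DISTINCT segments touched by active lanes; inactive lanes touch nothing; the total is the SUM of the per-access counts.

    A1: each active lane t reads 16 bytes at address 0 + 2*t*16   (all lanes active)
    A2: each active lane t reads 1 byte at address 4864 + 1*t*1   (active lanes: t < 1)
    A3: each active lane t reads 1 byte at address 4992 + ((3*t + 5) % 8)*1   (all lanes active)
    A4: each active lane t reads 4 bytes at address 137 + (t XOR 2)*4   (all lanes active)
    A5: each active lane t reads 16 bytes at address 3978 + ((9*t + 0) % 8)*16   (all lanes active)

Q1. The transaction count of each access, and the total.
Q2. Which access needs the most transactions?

A1: 4 transactions
A2: 1 transaction
A3: 1 transaction
A4: 1 transaction
A5: 3 transactions

Answer: 4,1,1,1,3; total 10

Answer: A1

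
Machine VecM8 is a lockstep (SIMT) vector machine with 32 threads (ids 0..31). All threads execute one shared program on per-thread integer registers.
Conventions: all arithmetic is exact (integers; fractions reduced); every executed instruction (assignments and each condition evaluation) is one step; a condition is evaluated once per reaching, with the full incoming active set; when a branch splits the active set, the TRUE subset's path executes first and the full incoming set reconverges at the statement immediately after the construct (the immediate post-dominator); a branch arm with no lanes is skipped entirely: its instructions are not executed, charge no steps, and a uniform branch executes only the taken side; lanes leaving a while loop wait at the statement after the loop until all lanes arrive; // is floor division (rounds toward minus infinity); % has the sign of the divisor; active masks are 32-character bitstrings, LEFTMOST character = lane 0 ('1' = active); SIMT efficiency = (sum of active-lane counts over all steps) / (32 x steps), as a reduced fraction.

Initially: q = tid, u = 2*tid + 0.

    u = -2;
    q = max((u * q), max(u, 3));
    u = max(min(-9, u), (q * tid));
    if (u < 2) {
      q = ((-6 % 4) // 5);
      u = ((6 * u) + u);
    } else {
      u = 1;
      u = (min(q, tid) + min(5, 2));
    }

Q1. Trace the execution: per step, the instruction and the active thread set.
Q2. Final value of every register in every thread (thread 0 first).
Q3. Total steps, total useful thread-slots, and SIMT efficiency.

step 0: u <- -2                      11111111111111111111111111111111
step 1: q <- max((u * q), max(u, 3)) 11111111111111111111111111111111
step 2: u <- max(min(-9, u), (q * tid)) 11111111111111111111111111111111
step 3: eval (u < 2)                 11111111111111111111111111111111
step 4: q <- ((-6 % 4) // 5)         10000000000000000000000000000000
step 5: u <- ((6 * u) + u)           10000000000000000000000000000000
step 6: u <- 1                       01111111111111111111111111111111
step 7: u <- (min(q, tid) + min(5, 2)) 01111111111111111111111111111111

Answer: 8 steps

q: 0,3,3,3,3,3,3,3,3,3,3,3,3,3,3,3,3,3,3,3,3,3,3,3,3,3,3,3,3,3,3,3
u: 0,3,4,5,5,5,5,5,5,5,5,5,5,5,5,5,5,5,5,5,5,5,5,5,5,5,5,5,5,5,5,5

steps = 8; useful = 192; efficiency = 192/256 = 3/4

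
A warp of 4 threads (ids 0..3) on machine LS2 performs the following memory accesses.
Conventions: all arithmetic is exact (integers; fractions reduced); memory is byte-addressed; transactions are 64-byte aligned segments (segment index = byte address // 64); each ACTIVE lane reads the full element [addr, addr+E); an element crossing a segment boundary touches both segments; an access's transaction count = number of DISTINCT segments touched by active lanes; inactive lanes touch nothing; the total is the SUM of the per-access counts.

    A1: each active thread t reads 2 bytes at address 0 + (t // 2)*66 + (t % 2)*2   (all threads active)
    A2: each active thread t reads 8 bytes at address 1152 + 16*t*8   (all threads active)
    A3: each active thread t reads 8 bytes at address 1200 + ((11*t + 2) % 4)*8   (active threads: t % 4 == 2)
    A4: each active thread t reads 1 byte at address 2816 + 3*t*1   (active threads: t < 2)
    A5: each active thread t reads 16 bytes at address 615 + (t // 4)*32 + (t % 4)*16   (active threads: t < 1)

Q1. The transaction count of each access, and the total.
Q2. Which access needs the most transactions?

A1: 2 transactions
A2: 4 transactions
A3: 1 transaction
A4: 1 transaction
A5: 1 transaction

Answer: 2,4,1,1,1; total 9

Answer: A2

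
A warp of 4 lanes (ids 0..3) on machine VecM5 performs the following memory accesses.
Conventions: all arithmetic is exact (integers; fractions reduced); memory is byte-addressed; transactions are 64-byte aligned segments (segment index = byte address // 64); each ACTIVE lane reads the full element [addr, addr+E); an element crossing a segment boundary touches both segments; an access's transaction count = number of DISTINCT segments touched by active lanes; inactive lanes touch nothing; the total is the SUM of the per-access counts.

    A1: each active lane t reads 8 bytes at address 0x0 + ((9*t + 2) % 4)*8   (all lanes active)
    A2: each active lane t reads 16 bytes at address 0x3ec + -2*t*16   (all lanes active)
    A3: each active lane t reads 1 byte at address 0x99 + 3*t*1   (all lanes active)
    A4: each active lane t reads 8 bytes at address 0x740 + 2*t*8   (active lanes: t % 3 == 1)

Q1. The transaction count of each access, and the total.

A1: 1 transaction
A2: 2 transactions
A3: 1 transaction
A4: 1 transaction

Answer: 1,2,1,1; total 5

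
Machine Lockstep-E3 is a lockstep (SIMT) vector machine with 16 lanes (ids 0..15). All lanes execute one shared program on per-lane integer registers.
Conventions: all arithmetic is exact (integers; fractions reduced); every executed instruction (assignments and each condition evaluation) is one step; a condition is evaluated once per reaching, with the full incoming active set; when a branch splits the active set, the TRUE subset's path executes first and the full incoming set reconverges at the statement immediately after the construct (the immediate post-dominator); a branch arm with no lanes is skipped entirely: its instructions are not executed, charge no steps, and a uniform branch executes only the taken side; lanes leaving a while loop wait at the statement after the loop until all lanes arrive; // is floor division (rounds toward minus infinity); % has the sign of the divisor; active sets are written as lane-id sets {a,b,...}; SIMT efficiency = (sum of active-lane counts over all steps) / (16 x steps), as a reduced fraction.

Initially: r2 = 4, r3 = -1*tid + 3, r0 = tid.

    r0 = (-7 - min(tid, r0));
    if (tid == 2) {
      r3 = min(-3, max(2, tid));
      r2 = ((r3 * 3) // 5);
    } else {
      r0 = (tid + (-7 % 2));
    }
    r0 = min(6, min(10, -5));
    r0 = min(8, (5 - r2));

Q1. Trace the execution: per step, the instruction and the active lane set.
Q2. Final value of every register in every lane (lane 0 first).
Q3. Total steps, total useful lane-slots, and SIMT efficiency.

step 0: r0 <- (-7 - min(tid, r0))    {0,1,2,3,4,5,6,7,8,9,10,11,12,13,14,15}
step 1: eval (tid == 2)              {0,1,2,3,4,5,6,7,8,9,10,11,12,13,14,15}
step 2: r3 <- min(-3, max(2, tid))   {2}
step 3: r2 <- ((r3 * 3) // 5)        {2}
step 4: r0 <- (tid + (-7 % 2))       {0,1,3,4,5,6,7,8,9,10,11,12,13,14,15}
step 5: r0 <- min(6, min(10, -5))    {0,1,2,3,4,5,6,7,8,9,10,11,12,13,14,15}
step 6: r0 <- min(8, (5 - r2))       {0,1,2,3,4,5,6,7,8,9,10,11,12,13,14,15}

Answer: 7 steps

r2: 4,4,-2,4,4,4,4,4,4,4,4,4,4,4,4,4
r3: 3,2,-3,0,-1,-2,-3,-4,-5,-6,-7,-8,-9,-10,-11,-12
r0: 1,1,7,1,1,1,1,1,1,1,1,1,1,1,1,1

steps = 7; useful = 81; efficiency = 81/112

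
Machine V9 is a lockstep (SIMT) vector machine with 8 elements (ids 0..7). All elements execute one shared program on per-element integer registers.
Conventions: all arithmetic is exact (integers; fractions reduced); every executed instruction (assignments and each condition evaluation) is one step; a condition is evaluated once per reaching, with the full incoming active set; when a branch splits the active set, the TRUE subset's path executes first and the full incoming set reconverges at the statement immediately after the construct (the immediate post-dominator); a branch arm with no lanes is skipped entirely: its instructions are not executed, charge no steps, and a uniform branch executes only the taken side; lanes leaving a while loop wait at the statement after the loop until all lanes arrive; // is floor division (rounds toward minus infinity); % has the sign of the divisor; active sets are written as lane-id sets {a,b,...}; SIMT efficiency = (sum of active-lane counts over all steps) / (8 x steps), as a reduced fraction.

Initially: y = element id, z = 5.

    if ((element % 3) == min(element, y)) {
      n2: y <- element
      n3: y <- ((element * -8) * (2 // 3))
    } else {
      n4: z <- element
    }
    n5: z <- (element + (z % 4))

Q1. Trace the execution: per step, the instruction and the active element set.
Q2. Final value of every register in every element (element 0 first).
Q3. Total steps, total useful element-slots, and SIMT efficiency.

step 0: eval ((element % 3) == min(element, y)) {0,1,2,3,4,5,6,7}
step 1: y <- element                 {0,1,2}
step 2: y <- ((element * -8) * (2 // 3)) {0,1,2}
step 3: z <- element                 {3,4,5,6,7}
step 4: z <- (element + (z % 4))     {0,1,2,3,4,5,6,7}

Answer: 5 steps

y: 0,0,0,3,4,5,6,7
z: 1,2,3,6,4,6,8,10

steps = 5; useful = 27; efficiency = 27/40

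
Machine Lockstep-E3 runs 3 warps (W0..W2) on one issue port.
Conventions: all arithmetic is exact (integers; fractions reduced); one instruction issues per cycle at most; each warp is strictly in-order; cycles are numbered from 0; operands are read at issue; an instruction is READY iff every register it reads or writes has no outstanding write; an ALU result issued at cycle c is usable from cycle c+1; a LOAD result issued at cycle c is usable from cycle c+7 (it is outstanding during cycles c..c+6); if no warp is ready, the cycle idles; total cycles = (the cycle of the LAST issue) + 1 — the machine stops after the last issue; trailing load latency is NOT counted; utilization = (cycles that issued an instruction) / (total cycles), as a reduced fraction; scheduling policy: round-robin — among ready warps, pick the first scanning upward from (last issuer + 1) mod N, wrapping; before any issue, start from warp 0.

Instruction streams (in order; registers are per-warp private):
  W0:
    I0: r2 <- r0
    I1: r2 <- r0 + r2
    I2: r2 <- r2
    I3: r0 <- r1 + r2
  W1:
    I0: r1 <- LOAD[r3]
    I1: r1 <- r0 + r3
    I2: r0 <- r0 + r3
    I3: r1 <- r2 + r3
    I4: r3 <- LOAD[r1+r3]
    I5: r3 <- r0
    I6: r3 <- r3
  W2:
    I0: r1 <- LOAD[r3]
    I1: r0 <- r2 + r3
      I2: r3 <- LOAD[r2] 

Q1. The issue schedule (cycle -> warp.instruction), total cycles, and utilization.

cycle 0: W0.I0
cycle 1: W1.I0
cycle 2: W2.I0
cycle 3: W0.I1
cycle 4: W2.I1
cycle 5: W0.I2
cycle 6: W2.I2
cycle 7: W0.I3
cycle 8: W1.I1
cycle 9: W1.I2
cycle 10: W1.I3
cycle 11: W1.I4
cycle 12: idle
cycle 13: idle
cycle 14: idle
cycle 15: idle
cycle 16: idle
cycle 17: idle
cycle 18: W1.I5
cycle 19: W1.I6

Answer: 20 cycles, utilization 7/10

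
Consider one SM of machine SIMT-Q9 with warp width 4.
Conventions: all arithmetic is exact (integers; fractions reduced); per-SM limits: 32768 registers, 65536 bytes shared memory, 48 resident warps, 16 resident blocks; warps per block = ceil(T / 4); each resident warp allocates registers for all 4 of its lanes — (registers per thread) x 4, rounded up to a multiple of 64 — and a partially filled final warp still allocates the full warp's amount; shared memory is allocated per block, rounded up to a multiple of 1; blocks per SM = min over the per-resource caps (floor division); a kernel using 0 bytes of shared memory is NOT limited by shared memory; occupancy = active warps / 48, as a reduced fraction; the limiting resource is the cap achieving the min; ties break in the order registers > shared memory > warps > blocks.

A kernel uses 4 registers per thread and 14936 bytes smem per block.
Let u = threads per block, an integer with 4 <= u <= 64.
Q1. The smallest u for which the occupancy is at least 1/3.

Answer: u = 13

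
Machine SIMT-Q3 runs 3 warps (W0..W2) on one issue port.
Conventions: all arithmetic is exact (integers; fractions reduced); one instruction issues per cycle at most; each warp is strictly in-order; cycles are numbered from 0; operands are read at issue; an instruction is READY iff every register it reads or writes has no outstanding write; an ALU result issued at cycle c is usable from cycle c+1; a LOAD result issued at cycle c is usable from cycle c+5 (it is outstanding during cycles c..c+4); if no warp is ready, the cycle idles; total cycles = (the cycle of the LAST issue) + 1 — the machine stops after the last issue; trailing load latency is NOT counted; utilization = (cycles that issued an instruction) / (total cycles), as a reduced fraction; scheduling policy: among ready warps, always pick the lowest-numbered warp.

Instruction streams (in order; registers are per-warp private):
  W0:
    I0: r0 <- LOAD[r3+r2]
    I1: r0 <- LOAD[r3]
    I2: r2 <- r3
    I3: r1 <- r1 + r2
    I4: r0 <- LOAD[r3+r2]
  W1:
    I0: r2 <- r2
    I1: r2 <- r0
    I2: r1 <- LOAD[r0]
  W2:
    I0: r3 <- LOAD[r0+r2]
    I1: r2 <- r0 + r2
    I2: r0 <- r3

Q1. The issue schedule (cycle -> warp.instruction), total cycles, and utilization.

cycle 0: W0.I0
cycle 1: W1.I0
cycle 2: W1.I1
cycle 3: W1.I2
cycle 4: W2.I0
cycle 5: W0.I1
cycle 6: W0.I2
cycle 7: W0.I3
cycle 8: W2.I1
cycle 9: W2.I2
cycle 10: W0.I4

Answer: 11 cycles, utilization 1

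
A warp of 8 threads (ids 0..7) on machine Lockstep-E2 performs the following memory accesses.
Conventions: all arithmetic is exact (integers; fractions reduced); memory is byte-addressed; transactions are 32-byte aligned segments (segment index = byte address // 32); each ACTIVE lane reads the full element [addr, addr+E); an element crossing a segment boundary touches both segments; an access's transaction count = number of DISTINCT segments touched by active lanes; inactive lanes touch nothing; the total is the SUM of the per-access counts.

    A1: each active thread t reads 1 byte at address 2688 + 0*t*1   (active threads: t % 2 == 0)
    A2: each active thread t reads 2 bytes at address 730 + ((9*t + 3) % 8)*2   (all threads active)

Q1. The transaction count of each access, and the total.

A1: 1 transaction
A2: 2 transactions

Answer: 1,2; total 3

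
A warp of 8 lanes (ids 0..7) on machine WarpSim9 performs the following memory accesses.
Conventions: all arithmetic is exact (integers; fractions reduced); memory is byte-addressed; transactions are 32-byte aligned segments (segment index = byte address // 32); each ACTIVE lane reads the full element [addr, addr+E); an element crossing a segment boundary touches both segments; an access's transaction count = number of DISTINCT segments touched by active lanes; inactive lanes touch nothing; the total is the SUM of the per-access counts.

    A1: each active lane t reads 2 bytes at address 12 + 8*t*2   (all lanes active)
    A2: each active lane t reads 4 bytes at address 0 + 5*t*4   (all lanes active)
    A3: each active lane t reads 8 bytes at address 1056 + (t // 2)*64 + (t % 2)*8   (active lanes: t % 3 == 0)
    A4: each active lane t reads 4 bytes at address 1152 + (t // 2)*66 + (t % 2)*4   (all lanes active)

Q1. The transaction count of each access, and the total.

A1: 4 transactions
A2: 5 transactions
A3: 3 transactions
A4: 4 transactions

Answer: 4,5,3,4; total 16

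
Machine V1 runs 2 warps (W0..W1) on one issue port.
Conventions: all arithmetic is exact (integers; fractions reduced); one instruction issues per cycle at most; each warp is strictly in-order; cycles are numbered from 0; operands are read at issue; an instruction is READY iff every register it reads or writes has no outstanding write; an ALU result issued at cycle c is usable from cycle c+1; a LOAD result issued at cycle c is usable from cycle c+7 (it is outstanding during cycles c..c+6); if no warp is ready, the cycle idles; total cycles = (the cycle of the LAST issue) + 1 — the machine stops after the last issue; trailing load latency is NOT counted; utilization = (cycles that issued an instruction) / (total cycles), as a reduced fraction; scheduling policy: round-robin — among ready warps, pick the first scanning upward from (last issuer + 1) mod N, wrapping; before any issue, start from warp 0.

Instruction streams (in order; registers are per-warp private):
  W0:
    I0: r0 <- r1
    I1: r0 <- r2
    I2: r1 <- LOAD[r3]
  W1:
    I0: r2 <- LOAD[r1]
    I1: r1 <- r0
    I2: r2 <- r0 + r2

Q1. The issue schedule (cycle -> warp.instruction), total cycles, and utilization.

cycle 0: W0.I0
cycle 1: W1.I0
cycle 2: W0.I1
cycle 3: W1.I1
cycle 4: W0.I2
cycle 5: idle
cycle 6: idle
cycle 7: idle
cycle 8: W1.I2

Answer: 9 cycles, utilization 2/3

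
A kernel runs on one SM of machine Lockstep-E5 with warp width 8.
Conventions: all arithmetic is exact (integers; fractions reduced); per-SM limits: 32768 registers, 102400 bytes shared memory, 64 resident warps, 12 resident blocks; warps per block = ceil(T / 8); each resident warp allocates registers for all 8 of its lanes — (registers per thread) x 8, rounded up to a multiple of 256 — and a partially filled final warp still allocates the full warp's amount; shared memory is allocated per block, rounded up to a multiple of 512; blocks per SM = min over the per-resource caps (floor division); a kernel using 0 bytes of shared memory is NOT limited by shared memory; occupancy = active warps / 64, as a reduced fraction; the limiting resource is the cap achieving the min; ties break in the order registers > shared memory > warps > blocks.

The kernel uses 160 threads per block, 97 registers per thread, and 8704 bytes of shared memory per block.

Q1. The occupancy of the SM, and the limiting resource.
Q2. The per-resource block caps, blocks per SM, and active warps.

Answer: occupancy 5/16, limited by registers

registers: 1 block
shared memory: 11 blocks
warps: 3 blocks
blocks: 12 blocks

Answer: 1 block, 20 active warps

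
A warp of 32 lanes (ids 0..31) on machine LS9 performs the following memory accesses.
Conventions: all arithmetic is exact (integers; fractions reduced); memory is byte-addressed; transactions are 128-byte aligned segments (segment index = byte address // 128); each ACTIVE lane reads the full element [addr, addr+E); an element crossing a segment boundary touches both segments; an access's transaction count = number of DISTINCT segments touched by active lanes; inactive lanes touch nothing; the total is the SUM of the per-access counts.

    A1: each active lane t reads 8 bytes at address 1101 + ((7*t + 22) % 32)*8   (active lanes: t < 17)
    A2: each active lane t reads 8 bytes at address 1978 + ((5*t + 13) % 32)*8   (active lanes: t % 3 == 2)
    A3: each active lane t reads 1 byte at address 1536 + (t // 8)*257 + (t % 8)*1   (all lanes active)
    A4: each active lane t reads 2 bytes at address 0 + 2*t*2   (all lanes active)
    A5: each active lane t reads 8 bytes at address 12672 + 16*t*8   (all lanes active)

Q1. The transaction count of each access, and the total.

A1: 3 transactions
A2: 3 transactions
A3: 4 transactions
A4: 1 transaction
A5: 32 transactions

Answer: 3,3,4,1,32; total 43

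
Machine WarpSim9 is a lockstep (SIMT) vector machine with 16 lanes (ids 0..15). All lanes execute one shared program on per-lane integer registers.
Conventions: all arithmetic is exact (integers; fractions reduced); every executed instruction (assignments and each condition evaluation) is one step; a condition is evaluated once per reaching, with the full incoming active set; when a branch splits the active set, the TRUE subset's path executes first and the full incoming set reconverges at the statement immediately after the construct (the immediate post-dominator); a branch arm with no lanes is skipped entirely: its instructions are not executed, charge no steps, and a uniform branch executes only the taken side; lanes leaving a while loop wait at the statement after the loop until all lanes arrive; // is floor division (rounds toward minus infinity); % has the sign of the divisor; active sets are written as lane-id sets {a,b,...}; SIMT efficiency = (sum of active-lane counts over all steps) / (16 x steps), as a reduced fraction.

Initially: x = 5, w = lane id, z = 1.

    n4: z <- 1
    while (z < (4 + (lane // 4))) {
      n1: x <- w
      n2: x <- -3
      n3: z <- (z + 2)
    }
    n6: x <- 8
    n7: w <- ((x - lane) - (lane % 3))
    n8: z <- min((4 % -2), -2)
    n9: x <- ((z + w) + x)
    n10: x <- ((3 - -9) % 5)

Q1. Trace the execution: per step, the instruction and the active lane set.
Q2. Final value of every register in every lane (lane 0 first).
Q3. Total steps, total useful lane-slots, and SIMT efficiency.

step 0: z <- 1                       {0,1,2,3,4,5,6,7,8,9,10,11,12,13,14,15}
step 1: eval (z < (4 + (lane // 4))) {0,1,2,3,4,5,6,7,8,9,10,11,12,13,14,15}
step 2: x <- w                       {0,1,2,3,4,5,6,7,8,9,10,11,12,13,14,15}
step 3: x <- -3                      {0,1,2,3,4,5,6,7,8,9,10,11,12,13,14,15}
step 4: z <- (z + 2)                 {0,1,2,3,4,5,6,7,8,9,10,11,12,13,14,15}
step 5: eval (z < (4 + (lane // 4))) {0,1,2,3,4,5,6,7,8,9,10,11,12,13,14,15}
step 6: x <- w                       {0,1,2,3,4,5,6,7,8,9,10,11,12,13,14,15}
step 7: x <- -3                      {0,1,2,3,4,5,6,7,8,9,10,11,12,13,14,15}
step 8: z <- (z + 2)                 {0,1,2,3,4,5,6,7,8,9,10,11,12,13,14,15}
step 9: eval (z < (4 + (lane // 4))) {0,1,2,3,4,5,6,7,8,9,10,11,12,13,14,15}
step 10: x <- w                       {8,9,10,11,12,13,14,15}
step 11: x <- -3                      {8,9,10,11,12,13,14,15}
step 12: z <- (z + 2)                 {8,9,10,11,12,13,14,15}
step 13: eval (z < (4 + (lane // 4))) {8,9,10,11,12,13,14,15}
step 14: x <- 8                       {0,1,2,3,4,5,6,7,8,9,10,11,12,13,14,15}
step 15: w <- ((x - lane) - (lane % 3)) {0,1,2,3,4,5,6,7,8,9,10,11,12,13,14,15}
step 16: z <- min((4 % -2), -2)       {0,1,2,3,4,5,6,7,8,9,10,11,12,13,14,15}
step 17: x <- ((z + w) + x)           {0,1,2,3,4,5,6,7,8,9,10,11,12,13,14,15}
step 18: x <- ((3 - -9) % 5)          {0,1,2,3,4,5,6,7,8,9,10,11,12,13,14,15}

Answer: 19 steps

x: 2,2,2,2,2,2,2,2,2,2,2,2,2,2,2,2
w: 8,6,4,5,3,1,2,0,-2,-1,-3,-5,-4,-6,-8,-7
z: -2,-2,-2,-2,-2,-2,-2,-2,-2,-2,-2,-2,-2,-2,-2,-2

steps = 19; useful = 272; efficiency = 272/304 = 17/19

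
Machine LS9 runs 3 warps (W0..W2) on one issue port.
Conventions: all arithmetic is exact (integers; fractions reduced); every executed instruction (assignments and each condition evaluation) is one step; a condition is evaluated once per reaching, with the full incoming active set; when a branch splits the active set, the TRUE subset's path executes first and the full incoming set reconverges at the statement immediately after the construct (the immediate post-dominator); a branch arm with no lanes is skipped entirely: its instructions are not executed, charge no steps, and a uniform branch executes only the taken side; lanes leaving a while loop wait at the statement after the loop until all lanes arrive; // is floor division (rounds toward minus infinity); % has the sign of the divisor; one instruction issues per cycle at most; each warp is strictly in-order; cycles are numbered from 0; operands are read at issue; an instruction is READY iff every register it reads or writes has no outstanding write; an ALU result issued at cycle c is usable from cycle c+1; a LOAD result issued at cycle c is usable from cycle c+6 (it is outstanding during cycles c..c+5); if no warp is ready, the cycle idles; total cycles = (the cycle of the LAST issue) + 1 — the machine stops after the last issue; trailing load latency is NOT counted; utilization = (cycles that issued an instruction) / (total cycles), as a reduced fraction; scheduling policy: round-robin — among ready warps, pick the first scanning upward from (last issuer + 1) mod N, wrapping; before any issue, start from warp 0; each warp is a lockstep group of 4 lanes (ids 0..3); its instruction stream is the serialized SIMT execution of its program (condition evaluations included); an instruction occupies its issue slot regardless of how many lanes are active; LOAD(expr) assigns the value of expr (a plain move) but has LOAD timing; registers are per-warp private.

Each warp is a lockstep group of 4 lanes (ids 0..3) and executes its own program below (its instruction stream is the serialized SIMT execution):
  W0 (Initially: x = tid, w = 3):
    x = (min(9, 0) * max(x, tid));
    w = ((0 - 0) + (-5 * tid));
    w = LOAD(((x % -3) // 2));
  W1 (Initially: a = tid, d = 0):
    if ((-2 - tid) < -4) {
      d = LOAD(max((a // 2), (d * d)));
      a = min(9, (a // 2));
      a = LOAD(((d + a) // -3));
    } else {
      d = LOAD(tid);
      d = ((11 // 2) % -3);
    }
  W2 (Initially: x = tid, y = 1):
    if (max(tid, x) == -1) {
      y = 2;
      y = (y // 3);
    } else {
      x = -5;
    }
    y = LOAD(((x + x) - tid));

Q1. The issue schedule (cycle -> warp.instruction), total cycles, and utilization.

cycle 0: W0.I0
cycle 1: W1.I0
cycle 2: W2.I0
cycle 3: W0.I1
cycle 4: W1.I1
cycle 5: W2.I1
cycle 6: W0.I2
cycle 7: W1.I2
cycle 8: W2.I2
cycle 9: idle
cycle 10: W1.I3
cycle 11: W1.I4
cycle 12: idle
cycle 13: idle
cycle 14: idle
cycle 15: idle
cycle 16: idle
cycle 17: W1.I5

Answer: 18 cycles, utilization 2/3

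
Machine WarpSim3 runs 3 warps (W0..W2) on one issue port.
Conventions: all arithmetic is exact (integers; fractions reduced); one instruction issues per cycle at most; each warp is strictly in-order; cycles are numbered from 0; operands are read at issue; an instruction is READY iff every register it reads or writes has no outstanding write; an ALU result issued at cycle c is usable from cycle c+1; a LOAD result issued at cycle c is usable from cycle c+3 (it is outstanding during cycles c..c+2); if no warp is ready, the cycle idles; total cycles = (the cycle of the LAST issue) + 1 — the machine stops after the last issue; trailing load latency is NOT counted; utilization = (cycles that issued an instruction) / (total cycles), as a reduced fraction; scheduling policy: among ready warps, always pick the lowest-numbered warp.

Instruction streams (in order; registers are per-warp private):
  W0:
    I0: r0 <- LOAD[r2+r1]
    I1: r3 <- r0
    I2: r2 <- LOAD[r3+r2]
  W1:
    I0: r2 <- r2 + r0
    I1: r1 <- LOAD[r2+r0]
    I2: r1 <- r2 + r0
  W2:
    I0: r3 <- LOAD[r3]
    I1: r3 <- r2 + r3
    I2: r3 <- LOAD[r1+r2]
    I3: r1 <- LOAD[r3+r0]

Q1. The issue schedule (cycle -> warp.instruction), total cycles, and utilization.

cycle 0: W0.I0
cycle 1: W1.I0
cycle 2: W1.I1
cycle 3: W0.I1
cycle 4: W0.I2
cycle 5: W1.I2
cycle 6: W2.I0
cycle 7: idle
cycle 8: idle
cycle 9: W2.I1
cycle 10: W2.I2
cycle 11: idle
cycle 12: idle
cycle 13: W2.I3

Answer: 14 cycles, utilization 5/7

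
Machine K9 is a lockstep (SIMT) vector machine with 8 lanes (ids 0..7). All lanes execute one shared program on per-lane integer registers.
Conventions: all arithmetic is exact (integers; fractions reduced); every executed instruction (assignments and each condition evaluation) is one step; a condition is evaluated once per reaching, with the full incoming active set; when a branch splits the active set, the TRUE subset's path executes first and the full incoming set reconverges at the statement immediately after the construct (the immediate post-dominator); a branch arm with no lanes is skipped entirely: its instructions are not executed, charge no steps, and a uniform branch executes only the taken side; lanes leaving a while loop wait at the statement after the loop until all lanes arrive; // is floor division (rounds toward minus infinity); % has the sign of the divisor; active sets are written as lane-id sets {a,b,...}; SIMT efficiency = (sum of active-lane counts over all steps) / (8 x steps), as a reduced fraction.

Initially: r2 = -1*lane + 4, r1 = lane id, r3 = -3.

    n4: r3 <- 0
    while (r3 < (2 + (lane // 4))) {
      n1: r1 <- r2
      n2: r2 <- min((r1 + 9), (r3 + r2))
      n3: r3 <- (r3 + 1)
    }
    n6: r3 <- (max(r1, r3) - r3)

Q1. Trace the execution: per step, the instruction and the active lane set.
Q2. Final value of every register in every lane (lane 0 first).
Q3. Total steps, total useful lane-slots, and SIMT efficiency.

step 0: r3 <- 0                      {0,1,2,3,4,5,6,7}
step 1: eval (r3 < (2 + (lane // 4))) {0,1,2,3,4,5,6,7}
step 2: r1 <- r2                     {0,1,2,3,4,5,6,7}
step 3: r2 <- min((r1 + 9), (r3 + r2)) {0,1,2,3,4,5,6,7}
step 4: r3 <- (r3 + 1)               {0,1,2,3,4,5,6,7}
step 5: eval (r3 < (2 + (lane // 4))) {0,1,2,3,4,5,6,7}
step 6: r1 <- r2                     {0,1,2,3,4,5,6,7}
step 7: r2 <- min((r1 + 9), (r3 + r2)) {0,1,2,3,4,5,6,7}
step 8: r3 <- (r3 + 1)               {0,1,2,3,4,5,6,7}
step 9: eval (r3 < (2 + (lane // 4))) {0,1,2,3,4,5,6,7}
step 10: r1 <- r2                     {4,5,6,7}
step 11: r2 <- min((r1 + 9), (r3 + r2)) {4,5,6,7}
step 12: r3 <- (r3 + 1)               {4,5,6,7}
step 13: eval (r3 < (2 + (lane // 4))) {4,5,6,7}
step 14: r3 <- (max(r1, r3) - r3)     {0,1,2,3,4,5,6,7}

Answer: 15 steps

r2: 5,4,3,2,3,2,1,0
r1: 4,3,2,1,1,0,-1,-2
r3: 2,1,0,0,0,0,0,0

steps = 15; useful = 104; efficiency = 104/120 = 13/15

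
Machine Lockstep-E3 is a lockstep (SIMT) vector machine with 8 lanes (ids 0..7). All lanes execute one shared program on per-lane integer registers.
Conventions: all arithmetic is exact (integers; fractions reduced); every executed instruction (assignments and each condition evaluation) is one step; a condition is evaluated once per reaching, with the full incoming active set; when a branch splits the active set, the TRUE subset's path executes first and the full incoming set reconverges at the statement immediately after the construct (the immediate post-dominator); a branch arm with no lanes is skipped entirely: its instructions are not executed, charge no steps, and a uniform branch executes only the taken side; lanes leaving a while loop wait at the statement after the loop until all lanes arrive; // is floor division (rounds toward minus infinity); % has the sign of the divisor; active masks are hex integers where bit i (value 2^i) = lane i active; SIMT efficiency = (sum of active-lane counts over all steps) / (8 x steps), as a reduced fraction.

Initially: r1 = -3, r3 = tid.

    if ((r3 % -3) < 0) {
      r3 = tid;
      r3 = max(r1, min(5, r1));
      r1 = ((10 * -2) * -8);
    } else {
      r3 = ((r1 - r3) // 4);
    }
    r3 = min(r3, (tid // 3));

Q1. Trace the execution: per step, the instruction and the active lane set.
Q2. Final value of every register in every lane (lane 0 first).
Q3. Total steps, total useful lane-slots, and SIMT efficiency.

step 0: eval ((r3 % -3) < 0)         0xff
step 1: r3 <- tid                    0xb6
step 2: r3 <- max(r1, min(5, r1))    0xb6
step 3: r1 <- ((10 * -2) * -8)       0xb6
step 4: r3 <- ((r1 - r3) // 4)       0x49
step 5: r3 <- min(r3, (tid // 3))    0xff

Answer: 6 steps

r1: -3,160,160,-3,160,160,-3,160
r3: -1,-3,-3,-2,-3,-3,-3,-3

steps = 6; useful = 34; efficiency = 34/48 = 17/24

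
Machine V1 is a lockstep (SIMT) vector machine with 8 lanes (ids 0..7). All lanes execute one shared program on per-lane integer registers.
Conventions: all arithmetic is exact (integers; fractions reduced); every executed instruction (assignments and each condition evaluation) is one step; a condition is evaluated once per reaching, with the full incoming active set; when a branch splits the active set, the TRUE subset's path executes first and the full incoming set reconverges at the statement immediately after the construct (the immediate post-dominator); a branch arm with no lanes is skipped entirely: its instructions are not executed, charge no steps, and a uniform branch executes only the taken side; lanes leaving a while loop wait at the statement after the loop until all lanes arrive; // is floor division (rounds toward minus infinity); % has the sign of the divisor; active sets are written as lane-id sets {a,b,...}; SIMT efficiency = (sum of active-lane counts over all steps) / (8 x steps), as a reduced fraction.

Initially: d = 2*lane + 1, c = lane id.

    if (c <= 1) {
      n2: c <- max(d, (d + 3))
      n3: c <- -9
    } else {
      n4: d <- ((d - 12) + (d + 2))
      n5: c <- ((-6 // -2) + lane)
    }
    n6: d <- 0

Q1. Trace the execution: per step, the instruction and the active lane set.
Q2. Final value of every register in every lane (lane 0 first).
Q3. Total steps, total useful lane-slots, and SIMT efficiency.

step 0: eval (c <= 1)                {0,1,2,3,4,5,6,7}
step 1: c <- max(d, (d + 3))         {0,1}
step 2: c <- -9                      {0,1}
step 3: d <- ((d - 12) + (d + 2))    {2,3,4,5,6,7}
step 4: c <- ((-6 // -2) + lane)     {2,3,4,5,6,7}
step 5: d <- 0                       {0,1,2,3,4,5,6,7}

Answer: 6 steps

d: 0,0,0,0,0,0,0,0
c: -9,-9,5,6,7,8,9,10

steps = 6; useful = 32; efficiency = 32/48 = 2/3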